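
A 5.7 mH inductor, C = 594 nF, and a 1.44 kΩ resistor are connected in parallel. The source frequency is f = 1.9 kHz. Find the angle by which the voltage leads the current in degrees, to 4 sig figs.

ω = 2πf = 11940 rad/s
X_L = ωL = 68.05 Ω
X_C = 1/(ωC) = 141.0 Ω
Parallel: admittances add. Y = 1/R + 1/(jωL) + jωC
Y = (0.0006944 − j0.007605) S
|Y| = 0.007636 S → |Z| = 1/|Y| = 131.0 Ω, ∠Z = −∠Y = 84.78°

84.78°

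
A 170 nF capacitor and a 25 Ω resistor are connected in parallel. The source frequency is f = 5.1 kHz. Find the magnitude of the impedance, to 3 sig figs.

ω = 2πf = 32040 rad/s
X_C = 1/(ωC) = 184 Ω
Parallel: admittances add. Y = 1/R + jωC
Y = (0.0400 + j0.00545) S
|Y| = 0.0404 S → |Z| = 1/|Y| = 24.8 Ω, ∠Z = −∠Y = -7.76°

24.8 Ω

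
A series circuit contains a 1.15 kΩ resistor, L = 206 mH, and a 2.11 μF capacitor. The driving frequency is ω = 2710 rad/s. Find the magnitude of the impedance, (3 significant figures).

1210 Ω

X_L = ωL = 558 Ω
X_C = 1/(ωC) = 175 Ω
Net reactance X = X_L − X_C = 383 Ω
Z = 1150 + j383 Ω
|Z| = √(1150² + 383²) = 1210 Ω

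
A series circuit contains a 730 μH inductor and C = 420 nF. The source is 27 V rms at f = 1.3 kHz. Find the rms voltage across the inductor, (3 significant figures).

ω = 2πf = 8168 rad/s
X_L = ωL = 5.96 Ω
X_C = 1/(ωC) = 291 Ω
Net reactance X = X_L − X_C = -286 Ω
Z = − j286 Ω
|Z| = √(0² + 286²) = 286 Ω
I = V/|Z| = 94.6 mA
V_L = I·|Z_L| = 0.0946 × 5.96 = 0.564 V

0.564 V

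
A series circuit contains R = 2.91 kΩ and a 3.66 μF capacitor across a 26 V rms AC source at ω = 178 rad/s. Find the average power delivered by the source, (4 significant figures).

X_C = 1/(ωC) = 1535 Ω
Z = 2910 − j1535 Ω
|Z| = √(2910² + 1535²) = 3290 Ω
∠Z = arctan(-1535/2910) = -27.81°
I = V/|Z| = 7.903 mA
P = VI cos φ = 26 × 0.007903 × cos(-27.81°) = 181.7 mW

181.7 mW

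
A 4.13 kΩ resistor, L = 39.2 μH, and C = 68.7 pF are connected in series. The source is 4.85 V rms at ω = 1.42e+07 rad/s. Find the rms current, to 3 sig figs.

1.17 mA

X_L = ωL = 557 Ω
X_C = 1/(ωC) = 1030 Ω
Net reactance X = X_L − X_C = -468 Ω
Z = 4130 − j468 Ω
|Z| = √(4130² + 468²) = 4160 Ω
I = V/|Z| = 4.85/4160 = 1.17 mA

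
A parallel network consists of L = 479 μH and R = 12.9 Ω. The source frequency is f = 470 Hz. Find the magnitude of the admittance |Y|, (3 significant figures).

ω = 2πf = 2953 rad/s
X_L = ωL = 1.41 Ω
Parallel: admittances add. Y = 1/R + 1/(jωL)
Y = (0.0775 − j0.707) S
|Y| = 0.711 S → |Z| = 1/|Y| = 1.41 Ω, ∠Z = −∠Y = 83.7°

711 mS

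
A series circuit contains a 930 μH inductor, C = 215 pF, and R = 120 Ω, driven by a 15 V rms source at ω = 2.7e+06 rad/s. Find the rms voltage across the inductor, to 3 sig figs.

47.2 V

X_L = ωL = 2510 Ω
X_C = 1/(ωC) = 1720 Ω
Net reactance X = X_L − X_C = 788 Ω
Z = 120 + j788 Ω
|Z| = √(120² + 788²) = 797 Ω
I = V/|Z| = 18.8 mA
V_L = I·|Z_L| = 0.0188 × 2510 = 47.2 V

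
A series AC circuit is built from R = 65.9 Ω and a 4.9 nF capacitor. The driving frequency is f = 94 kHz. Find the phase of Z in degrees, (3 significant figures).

-79.2°

ω = 2πf = 590600 rad/s
X_C = 1/(ωC) = 346 Ω
Z = 65.9 − j346 Ω
|Z| = √(65.9² + 346²) = 352 Ω
∠Z = arctan(-346/65.9) = -79.2°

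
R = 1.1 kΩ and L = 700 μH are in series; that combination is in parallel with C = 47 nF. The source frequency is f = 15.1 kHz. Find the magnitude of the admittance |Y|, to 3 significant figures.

4.50 mS

ω = 2πf = 94880 rad/s
X_L = ωL = 66.4 Ω
X_C = 1/(ωC) = 224 Ω
Branch 1 (R+jX_L): Z₁ = 1100 + j66.4 Ω, |Z₁| = 1100 Ω
Branch 2 (−jX_C): Z₂ = −j224 Ω
Parallel: Z = Z₁Z₂/(Z₁+Z₂), |Z| = 222 Ω, ∠Z = -78.4°
|Y| = 1/|Z| = 4.50 mS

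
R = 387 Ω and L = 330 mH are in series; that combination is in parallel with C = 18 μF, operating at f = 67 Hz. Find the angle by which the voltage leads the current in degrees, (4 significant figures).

ω = 2πf = 421.0 rad/s
X_L = ωL = 138.9 Ω
X_C = 1/(ωC) = 132.0 Ω
Branch 1 (R+jX_L): Z₁ = 387.0 + j138.9 Ω, |Z₁| = 411.2 Ω
Branch 2 (−jX_C): Z₂ = −j132.0 Ω
Parallel: Z = Z₁Z₂/(Z₁+Z₂), |Z| = 140.2 Ω, ∠Z = -71.28°

-71.28°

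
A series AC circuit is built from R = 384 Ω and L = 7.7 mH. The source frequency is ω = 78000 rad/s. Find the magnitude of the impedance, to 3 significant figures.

713 Ω

X_L = ωL = 601 Ω
Z = 384 + j601 Ω
|Z| = √(384² + 601²) = 713 Ω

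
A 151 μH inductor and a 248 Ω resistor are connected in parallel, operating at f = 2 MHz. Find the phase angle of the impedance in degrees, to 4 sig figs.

7.446°

ω = 2πf = 1.257e+07 rad/s
X_L = ωL = 1898 Ω
Parallel: admittances add. Y = 1/R + 1/(jωL)
Y = (0.004032 − j0.0005270) S
|Y| = 0.004067 S → |Z| = 1/|Y| = 245.9 Ω, ∠Z = −∠Y = 7.446°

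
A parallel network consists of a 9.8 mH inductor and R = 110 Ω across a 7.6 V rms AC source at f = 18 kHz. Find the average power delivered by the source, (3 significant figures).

ω = 2πf = 113100 rad/s
X_L = ωL = 1110 Ω
Parallel: admittances add. Y = 1/R + 1/(jωL)
Y = (0.00909 − j0.000902) S
|Y| = 0.00914 S → |Z| = 1/|Y| = 109 Ω, ∠Z = −∠Y = 5.67°
I = V/|Z| = 69.4 mA
P = VI cos φ = 7.6 × 0.0694 × cos(5.67°) = 525 mW

525 mW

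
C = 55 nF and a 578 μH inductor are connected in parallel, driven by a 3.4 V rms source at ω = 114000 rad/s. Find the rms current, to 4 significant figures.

30.28 mA

X_L = ωL = 65.89 Ω
X_C = 1/(ωC) = 159.5 Ω
Parallel: admittances add. Y = 1/(jωL) + jωC
Y = (0 − j0.008906) S
|Y| = 0.008906 S → |Z| = 1/|Y| = 112.3 Ω, ∠Z = −∠Y = 90.00°
I = V/|Z| = 3.4/112.3 = 30.28 mA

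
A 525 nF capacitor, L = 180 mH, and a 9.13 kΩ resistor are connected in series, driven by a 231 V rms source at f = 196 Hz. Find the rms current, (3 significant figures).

ω = 2πf = 1232 rad/s
X_L = ωL = 222 Ω
X_C = 1/(ωC) = 1550 Ω
Net reactance X = X_L − X_C = -1330 Ω
Z = 9130 − j1330 Ω
|Z| = √(9130² + 1330²) = 9230 Ω
I = V/|Z| = 231/9230 = 25.0 mA

25.0 mA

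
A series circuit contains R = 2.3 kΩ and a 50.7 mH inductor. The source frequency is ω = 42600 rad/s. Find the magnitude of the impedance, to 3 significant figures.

X_L = ωL = 2160 Ω
Z = 2300 + j2160 Ω
|Z| = √(2300² + 2160²) = 3160 Ω

3160 Ω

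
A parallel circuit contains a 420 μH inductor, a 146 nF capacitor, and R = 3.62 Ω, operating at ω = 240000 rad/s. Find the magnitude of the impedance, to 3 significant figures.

3.61 Ω

X_L = ωL = 101 Ω
X_C = 1/(ωC) = 28.5 Ω
Parallel: admittances add. Y = 1/R + 1/(jωL) + jωC
Y = (0.276 + j0.0251) S
|Y| = 0.277 S → |Z| = 1/|Y| = 3.61 Ω, ∠Z = −∠Y = -5.20°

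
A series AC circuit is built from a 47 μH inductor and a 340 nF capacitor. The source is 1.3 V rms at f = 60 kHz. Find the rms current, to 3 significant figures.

ω = 2πf = 377000 rad/s
X_L = ωL = 17.7 Ω
X_C = 1/(ωC) = 7.80 Ω
Net reactance X = X_L − X_C = 9.92 Ω
Z = j9.92 Ω
|Z| = √(0² + 9.92²) = 9.92 Ω
I = V/|Z| = 1.3/9.92 = 131 mA

131 mA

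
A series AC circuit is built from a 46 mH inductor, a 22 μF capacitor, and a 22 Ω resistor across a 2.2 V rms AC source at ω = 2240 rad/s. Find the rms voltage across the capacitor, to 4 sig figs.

0.5214 V

X_L = ωL = 103.0 Ω
X_C = 1/(ωC) = 20.29 Ω
Net reactance X = X_L − X_C = 82.75 Ω
Z = 22.00 + j82.75 Ω
|Z| = √(22.00² + 82.75²) = 85.62 Ω
I = V/|Z| = 25.69 mA
V_C = I·|Z_C| = 0.02569 × 20.29 = 0.5214 V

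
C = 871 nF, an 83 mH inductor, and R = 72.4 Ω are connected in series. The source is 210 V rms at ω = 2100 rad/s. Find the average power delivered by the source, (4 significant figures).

22.18 W

X_L = ωL = 174.3 Ω
X_C = 1/(ωC) = 546.7 Ω
Net reactance X = X_L − X_C = -372.4 Ω
Z = 72.40 − j372.4 Ω
|Z| = √(72.40² + 372.4²) = 379.4 Ω
∠Z = arctan(-372.4/72.40) = -79.00°
I = V/|Z| = 553.5 mA
P = VI cos φ = 210 × 0.5535 × cos(-79.00°) = 22.18 W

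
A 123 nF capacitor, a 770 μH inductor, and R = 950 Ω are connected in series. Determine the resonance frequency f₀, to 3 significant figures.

ω₀ = 1/√(LC) = 1/√(0.00077 × 1.23e-07) = 102800 rad/s
f₀ = ω₀/(2π) = 16.4 kHz

16.4 kHz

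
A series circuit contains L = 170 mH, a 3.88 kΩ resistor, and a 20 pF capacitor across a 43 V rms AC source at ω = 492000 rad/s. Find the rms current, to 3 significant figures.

X_L = ωL = 83600 Ω
X_C = 1/(ωC) = 102000 Ω
Net reactance X = X_L − X_C = -18000 Ω
Z = 3880 − j18000 Ω
|Z| = √(3880² + 18000²) = 18400 Ω
I = V/|Z| = 43/18400 = 2.34 mA

2.34 mA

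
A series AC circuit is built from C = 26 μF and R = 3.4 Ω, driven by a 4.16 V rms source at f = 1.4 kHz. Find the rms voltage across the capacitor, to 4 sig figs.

ω = 2πf = 8796 rad/s
X_C = 1/(ωC) = 4.372 Ω
Z = 3.400 − j4.372 Ω
|Z| = √(3.400² + 4.372²) = 5.539 Ω
I = V/|Z| = 751.1 mA
V_C = I·|Z_C| = 0.7511 × 4.372 = 3.284 V

3.284 V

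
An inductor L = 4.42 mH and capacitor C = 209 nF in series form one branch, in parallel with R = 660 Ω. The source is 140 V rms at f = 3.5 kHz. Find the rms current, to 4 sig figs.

1.182 A

ω = 2πf = 21990 rad/s
X_L = ωL = 97.20 Ω
X_C = 1/(ωC) = 217.6 Ω
Branch 1: Z₁ = R = 660.0 Ω
Branch 2 (series LC): Z₂ = j(X_L − X_C) = −j120.4 Ω
Parallel: Z = Z₁Z₂/(Z₁+Z₂), |Z| = 118.4 Ω, ∠Z = -79.66°
I = V/|Z| = 140/118.4 = 1.182 A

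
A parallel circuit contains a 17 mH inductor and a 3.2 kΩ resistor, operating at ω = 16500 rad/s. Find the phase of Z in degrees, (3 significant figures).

X_L = ωL = 280 Ω
Parallel: admittances add. Y = 1/R + 1/(jωL)
Y = (0.000313 − j0.00357) S
|Y| = 0.00358 S → |Z| = 1/|Y| = 279 Ω, ∠Z = −∠Y = 85.0°

85.0°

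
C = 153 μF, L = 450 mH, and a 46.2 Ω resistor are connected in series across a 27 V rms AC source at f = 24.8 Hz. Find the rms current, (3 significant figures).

ω = 2πf = 155.8 rad/s
X_L = ωL = 70.1 Ω
X_C = 1/(ωC) = 41.9 Ω
Net reactance X = X_L − X_C = 28.2 Ω
Z = 46.2 + j28.2 Ω
|Z| = √(46.2² + 28.2²) = 54.1 Ω
I = V/|Z| = 27/54.1 = 499 mA

499 mA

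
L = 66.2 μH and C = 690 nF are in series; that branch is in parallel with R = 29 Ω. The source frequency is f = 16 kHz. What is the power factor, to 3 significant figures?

ω = 2πf = 100500 rad/s
X_L = ωL = 6.66 Ω
X_C = 1/(ωC) = 14.4 Ω
Branch 1: Z₁ = R = 29.0 Ω
Branch 2 (series LC): Z₂ = j(X_L − X_C) = −j7.76 Ω
Parallel: Z = Z₁Z₂/(Z₁+Z₂), |Z| = 7.50 Ω, ∠Z = -75.0°
cos φ = cos(-75.0°) = 0.259

0.259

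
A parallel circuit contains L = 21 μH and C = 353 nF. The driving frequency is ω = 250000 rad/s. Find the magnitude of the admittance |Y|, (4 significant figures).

102.2 mS

X_L = ωL = 5.250 Ω
X_C = 1/(ωC) = 11.33 Ω
Parallel: admittances add. Y = 1/(jωL) + jωC
Y = (0 − j0.1022) S
|Y| = 0.1022 S → |Z| = 1/|Y| = 9.782 Ω, ∠Z = −∠Y = 90.00°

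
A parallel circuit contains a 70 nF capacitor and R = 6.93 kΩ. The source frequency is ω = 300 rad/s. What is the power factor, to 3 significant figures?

X_C = 1/(ωC) = 47600 Ω
Parallel: admittances add. Y = 1/R + jωC
Y = (0.000144 + j2.1e-05) S
|Y| = 0.000146 S → |Z| = 1/|Y| = 6860 Ω, ∠Z = −∠Y = -8.28°
cos φ = cos(-8.28°) = 0.990

0.990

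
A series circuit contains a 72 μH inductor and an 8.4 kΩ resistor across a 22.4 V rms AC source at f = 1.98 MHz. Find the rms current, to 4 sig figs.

2.652 mA

ω = 2πf = 1.244e+07 rad/s
X_L = ωL = 895.7 Ω
Z = 8400 + j895.7 Ω
|Z| = √(8400² + 895.7²) = 8448 Ω
I = V/|Z| = 22.4/8448 = 2.652 mA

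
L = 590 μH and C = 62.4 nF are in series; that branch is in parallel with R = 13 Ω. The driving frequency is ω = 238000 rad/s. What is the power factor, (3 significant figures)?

0.985

X_L = ωL = 140 Ω
X_C = 1/(ωC) = 67.3 Ω
Branch 1: Z₁ = R = 13.0 Ω
Branch 2 (series LC): Z₂ = j(X_L − X_C) = j73.1 Ω
Parallel: Z = Z₁Z₂/(Z₁+Z₂), |Z| = 12.8 Ω, ∠Z = 10.1°
cos φ = cos(10.1°) = 0.985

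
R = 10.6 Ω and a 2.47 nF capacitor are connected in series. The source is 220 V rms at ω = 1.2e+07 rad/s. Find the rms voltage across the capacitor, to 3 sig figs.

210 V

X_C = 1/(ωC) = 33.7 Ω
Z = 10.6 − j33.7 Ω
|Z| = √(10.6² + 33.7²) = 35.4 Ω
I = V/|Z| = 6.22 A
V_C = I·|Z_C| = 6.22 × 33.7 = 210 V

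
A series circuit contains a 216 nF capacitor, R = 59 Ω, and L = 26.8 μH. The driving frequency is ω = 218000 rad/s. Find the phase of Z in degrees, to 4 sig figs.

X_L = ωL = 5.842 Ω
X_C = 1/(ωC) = 21.24 Ω
Net reactance X = X_L − X_C = -15.39 Ω
Z = 59.00 − j15.39 Ω
|Z| = √(59.00² + 15.39²) = 60.98 Ω
∠Z = arctan(-15.39/59.00) = -14.62°

-14.62°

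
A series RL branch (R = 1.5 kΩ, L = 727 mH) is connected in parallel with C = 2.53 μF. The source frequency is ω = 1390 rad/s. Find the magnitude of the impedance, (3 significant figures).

309 Ω

X_L = ωL = 1010 Ω
X_C = 1/(ωC) = 284 Ω
Branch 1 (R+jX_L): Z₁ = 1500 + j1010 Ω, |Z₁| = 1810 Ω
Branch 2 (−jX_C): Z₂ = −j284 Ω
Parallel: Z = Z₁Z₂/(Z₁+Z₂), |Z| = 309 Ω, ∠Z = -81.9°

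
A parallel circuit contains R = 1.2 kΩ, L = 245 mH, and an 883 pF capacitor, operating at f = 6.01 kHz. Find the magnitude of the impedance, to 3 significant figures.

ω = 2πf = 37760 rad/s
X_L = ωL = 9250 Ω
X_C = 1/(ωC) = 30000 Ω
Parallel: admittances add. Y = 1/R + 1/(jωL) + jωC
Y = (0.000833 − j7.47e-05) S
|Y| = 0.000837 S → |Z| = 1/|Y| = 1200 Ω, ∠Z = −∠Y = 5.13°

1200 Ω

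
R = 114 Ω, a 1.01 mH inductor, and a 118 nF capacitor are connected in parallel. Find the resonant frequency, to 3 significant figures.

ω₀ = 1/√(LC) = 1/√(0.00101 × 1.18e-07) = 91600 rad/s
f₀ = ω₀/(2π) = 14.6 kHz

14.6 kHz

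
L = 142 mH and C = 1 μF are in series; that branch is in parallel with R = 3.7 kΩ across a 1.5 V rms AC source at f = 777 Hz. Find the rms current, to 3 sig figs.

3.10 mA

ω = 2πf = 4882 rad/s
X_L = ωL = 693 Ω
X_C = 1/(ωC) = 205 Ω
Branch 1: Z₁ = R = 3700 Ω
Branch 2 (series LC): Z₂ = j(X_L − X_C) = j488 Ω
Parallel: Z = Z₁Z₂/(Z₁+Z₂), |Z| = 484 Ω, ∠Z = 82.5°
I = V/|Z| = 1.5/484 = 3.10 mA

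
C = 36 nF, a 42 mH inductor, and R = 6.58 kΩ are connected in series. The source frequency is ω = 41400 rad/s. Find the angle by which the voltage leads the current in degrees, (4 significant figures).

9.218°

X_L = ωL = 1739 Ω
X_C = 1/(ωC) = 671.0 Ω
Net reactance X = X_L − X_C = 1068 Ω
Z = 6580 + j1068 Ω
|Z| = √(6580² + 1068²) = 6666 Ω
∠Z = arctan(1068/6580) = 9.218°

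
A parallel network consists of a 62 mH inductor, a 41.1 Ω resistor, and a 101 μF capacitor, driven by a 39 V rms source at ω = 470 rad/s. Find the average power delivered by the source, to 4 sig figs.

37.01 W

X_L = ωL = 29.14 Ω
X_C = 1/(ωC) = 21.07 Ω
Parallel: admittances add. Y = 1/R + 1/(jωL) + jωC
Y = (0.02433 + j0.01315) S
|Y| = 0.02766 S → |Z| = 1/|Y| = 36.16 Ω, ∠Z = −∠Y = -28.39°
I = V/|Z| = 1.079 A
P = VI cos φ = 39 × 1.079 × cos(-28.39°) = 37.01 W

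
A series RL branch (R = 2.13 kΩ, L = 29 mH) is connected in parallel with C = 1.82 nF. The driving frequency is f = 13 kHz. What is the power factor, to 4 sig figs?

0.9272

ω = 2πf = 81680 rad/s
X_L = ωL = 2369 Ω
X_C = 1/(ωC) = 6727 Ω
Branch 1 (R+jX_L): Z₁ = 2130 + j2369 Ω, |Z₁| = 3186 Ω
Branch 2 (−jX_C): Z₂ = −j6727 Ω
Parallel: Z = Z₁Z₂/(Z₁+Z₂), |Z| = 4418 Ω, ∠Z = 21.99°
cos φ = cos(21.99°) = 0.9272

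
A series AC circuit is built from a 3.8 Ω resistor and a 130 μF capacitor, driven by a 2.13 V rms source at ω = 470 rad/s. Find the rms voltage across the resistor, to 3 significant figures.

0.482 V

X_C = 1/(ωC) = 16.4 Ω
Z = 3.80 − j16.4 Ω
|Z| = √(3.80² + 16.4²) = 16.8 Ω
I = V/|Z| = 127 mA
V_R = I·|Z_R| = 0.127 × 3.80 = 0.482 V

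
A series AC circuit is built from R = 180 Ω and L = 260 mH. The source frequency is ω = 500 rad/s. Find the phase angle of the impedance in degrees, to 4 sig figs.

X_L = ωL = 130.0 Ω
Z = 180.0 + j130.0 Ω
|Z| = √(180.0² + 130.0²) = 222.0 Ω
∠Z = arctan(130.0/180.0) = 35.84°

35.84°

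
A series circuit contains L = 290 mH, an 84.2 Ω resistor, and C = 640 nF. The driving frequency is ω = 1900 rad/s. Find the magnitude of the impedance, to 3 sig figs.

284 Ω

X_L = ωL = 551 Ω
X_C = 1/(ωC) = 822 Ω
Net reactance X = X_L − X_C = -271 Ω
Z = 84.2 − j271 Ω
|Z| = √(84.2² + 271²) = 284 Ω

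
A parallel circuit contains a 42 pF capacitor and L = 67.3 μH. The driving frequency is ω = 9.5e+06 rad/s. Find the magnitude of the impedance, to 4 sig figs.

X_L = ωL = 639.3 Ω
X_C = 1/(ωC) = 2506 Ω
Parallel: admittances add. Y = 1/(jωL) + jωC
Y = (0 − j0.001165) S
|Y| = 0.001165 S → |Z| = 1/|Y| = 858.3 Ω, ∠Z = −∠Y = 90.00°

858.3 Ω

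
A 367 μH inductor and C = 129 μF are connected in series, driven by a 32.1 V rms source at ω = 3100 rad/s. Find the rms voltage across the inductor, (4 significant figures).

X_L = ωL = 1.138 Ω
X_C = 1/(ωC) = 2.501 Ω
Net reactance X = X_L − X_C = -1.363 Ω
Z = − j1.363 Ω
|Z| = √(0² + 1.363²) = 1.363 Ω
I = V/|Z| = 23.55 A
V_L = I·|Z_L| = 23.55 × 1.138 = 26.80 V

26.80 V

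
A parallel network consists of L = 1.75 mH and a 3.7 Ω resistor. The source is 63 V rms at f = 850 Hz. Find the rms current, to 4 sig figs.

ω = 2πf = 5341 rad/s
X_L = ωL = 9.346 Ω
Parallel: admittances add. Y = 1/R + 1/(jωL)
Y = (0.2703 − j0.1070) S
|Y| = 0.2907 S → |Z| = 1/|Y| = 3.440 Ω, ∠Z = −∠Y = 21.60°
I = V/|Z| = 63/3.440 = 18.31 A

18.31 A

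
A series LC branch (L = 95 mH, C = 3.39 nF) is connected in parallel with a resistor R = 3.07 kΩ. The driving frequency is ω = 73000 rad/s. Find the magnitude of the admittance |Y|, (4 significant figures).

X_L = ωL = 6935 Ω
X_C = 1/(ωC) = 4041 Ω
Branch 1: Z₁ = R = 3070 Ω
Branch 2 (series LC): Z₂ = j(X_L − X_C) = j2894 Ω
Parallel: Z = Z₁Z₂/(Z₁+Z₂), |Z| = 2106 Ω, ∠Z = 46.69°
|Y| = 1/|Z| = 474.9 μS

474.9 μS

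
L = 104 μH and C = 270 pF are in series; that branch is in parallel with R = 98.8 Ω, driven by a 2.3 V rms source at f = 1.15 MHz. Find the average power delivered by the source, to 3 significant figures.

53.5 mW

ω = 2πf = 7.226e+06 rad/s
X_L = ωL = 751 Ω
X_C = 1/(ωC) = 513 Ω
Branch 1: Z₁ = R = 98.8 Ω
Branch 2 (series LC): Z₂ = j(X_L − X_C) = j239 Ω
Parallel: Z = Z₁Z₂/(Z₁+Z₂), |Z| = 91.3 Ω, ∠Z = 22.5°
I = V/|Z| = 25.2 mA
P = VI cos φ = 2.3 × 0.0252 × cos(22.5°) = 53.5 mW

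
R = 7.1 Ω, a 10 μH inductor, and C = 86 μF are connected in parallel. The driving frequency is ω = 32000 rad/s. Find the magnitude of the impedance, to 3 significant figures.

X_L = ωL = 0.320 Ω
X_C = 1/(ωC) = 0.363 Ω
Parallel: admittances add. Y = 1/R + 1/(jωL) + jωC
Y = (0.141 − j0.373) S
|Y| = 0.399 S → |Z| = 1/|Y| = 2.51 Ω, ∠Z = −∠Y = 69.3°

2.51 Ω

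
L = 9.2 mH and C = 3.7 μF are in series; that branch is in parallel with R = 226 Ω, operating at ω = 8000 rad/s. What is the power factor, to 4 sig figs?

X_L = ωL = 73.60 Ω
X_C = 1/(ωC) = 33.78 Ω
Branch 1: Z₁ = R = 226.0 Ω
Branch 2 (series LC): Z₂ = j(X_L − X_C) = j39.82 Ω
Parallel: Z = Z₁Z₂/(Z₁+Z₂), |Z| = 39.21 Ω, ∠Z = 80.01°
cos φ = cos(80.01°) = 0.1735

0.1735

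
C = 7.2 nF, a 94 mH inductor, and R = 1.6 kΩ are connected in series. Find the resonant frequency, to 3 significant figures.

6.12 kHz

ω₀ = 1/√(LC) = 1/√(0.094 × 7.2e-09) = 38440 rad/s
f₀ = ω₀/(2π) = 6.12 kHz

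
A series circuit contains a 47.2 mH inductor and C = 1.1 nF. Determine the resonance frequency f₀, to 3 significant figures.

ω₀ = 1/√(LC) = 1/√(0.0472 × 1.1e-09) = 138800 rad/s
f₀ = ω₀/(2π) = 22.1 kHz

22.1 kHz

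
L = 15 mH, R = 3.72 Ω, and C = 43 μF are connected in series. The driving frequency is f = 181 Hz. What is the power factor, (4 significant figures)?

0.7391

ω = 2πf = 1137 rad/s
X_L = ωL = 17.06 Ω
X_C = 1/(ωC) = 20.45 Ω
Net reactance X = X_L − X_C = -3.390 Ω
Z = 3.720 − j3.390 Ω
|Z| = √(3.720² + 3.390²) = 5.033 Ω
∠Z = arctan(-3.390/3.720) = -42.34°
cos φ = cos(-42.34°) = 0.7391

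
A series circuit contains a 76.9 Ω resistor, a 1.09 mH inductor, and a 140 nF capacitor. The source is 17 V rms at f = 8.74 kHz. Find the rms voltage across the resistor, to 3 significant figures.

ω = 2πf = 54920 rad/s
X_L = ωL = 59.9 Ω
X_C = 1/(ωC) = 130 Ω
Net reactance X = X_L − X_C = -70.2 Ω
Z = 76.9 − j70.2 Ω
|Z| = √(76.9² + 70.2²) = 104 Ω
I = V/|Z| = 163 mA
V_R = I·|Z_R| = 0.163 × 76.9 = 12.6 V

12.6 V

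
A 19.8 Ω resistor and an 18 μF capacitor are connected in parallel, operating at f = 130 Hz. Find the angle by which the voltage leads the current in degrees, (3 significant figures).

-16.2°

ω = 2πf = 816.8 rad/s
X_C = 1/(ωC) = 68.0 Ω
Parallel: admittances add. Y = 1/R + jωC
Y = (0.0505 + j0.0147) S
|Y| = 0.0526 S → |Z| = 1/|Y| = 19.0 Ω, ∠Z = −∠Y = -16.2°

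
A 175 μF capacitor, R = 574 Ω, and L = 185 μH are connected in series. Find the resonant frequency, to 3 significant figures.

885 Hz

ω₀ = 1/√(LC) = 1/√(0.000185 × 0.000175) = 5558 rad/s
f₀ = ω₀/(2π) = 885 Hz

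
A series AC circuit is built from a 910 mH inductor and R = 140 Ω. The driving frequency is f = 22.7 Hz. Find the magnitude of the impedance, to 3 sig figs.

ω = 2πf = 142.6 rad/s
X_L = ωL = 130 Ω
Z = 140 + j130 Ω
|Z| = √(140² + 130²) = 191 Ω

191 Ω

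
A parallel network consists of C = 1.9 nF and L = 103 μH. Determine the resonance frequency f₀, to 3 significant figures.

ω₀ = 1/√(LC) = 1/√(0.000103 × 1.9e-09) = 2.261e+06 rad/s
f₀ = ω₀/(2π) = 360 kHz

360 kHz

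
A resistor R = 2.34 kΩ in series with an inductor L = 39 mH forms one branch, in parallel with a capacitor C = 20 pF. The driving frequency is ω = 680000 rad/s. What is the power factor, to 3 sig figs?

0.137

X_L = ωL = 26500 Ω
X_C = 1/(ωC) = 73500 Ω
Branch 1 (R+jX_L): Z₁ = 2340 + j26500 Ω, |Z₁| = 26600 Ω
Branch 2 (−jX_C): Z₂ = −j73500 Ω
Parallel: Z = Z₁Z₂/(Z₁+Z₂), |Z| = 41600 Ω, ∠Z = 82.1°
cos φ = cos(82.1°) = 0.137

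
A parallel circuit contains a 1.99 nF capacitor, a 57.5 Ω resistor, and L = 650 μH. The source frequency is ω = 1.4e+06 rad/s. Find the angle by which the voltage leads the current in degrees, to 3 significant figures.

X_L = ωL = 910 Ω
X_C = 1/(ωC) = 359 Ω
Parallel: admittances add. Y = 1/R + 1/(jωL) + jωC
Y = (0.0174 + j0.00169) S
|Y| = 0.0175 S → |Z| = 1/|Y| = 57.2 Ω, ∠Z = −∠Y = -5.54°

-5.54°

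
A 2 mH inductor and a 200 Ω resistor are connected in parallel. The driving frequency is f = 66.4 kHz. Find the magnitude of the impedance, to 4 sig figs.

194.5 Ω

ω = 2πf = 417200 rad/s
X_L = ωL = 834.4 Ω
Parallel: admittances add. Y = 1/R + 1/(jωL)
Y = (0.005000 − j0.001198) S
|Y| = 0.005142 S → |Z| = 1/|Y| = 194.5 Ω, ∠Z = −∠Y = 13.48°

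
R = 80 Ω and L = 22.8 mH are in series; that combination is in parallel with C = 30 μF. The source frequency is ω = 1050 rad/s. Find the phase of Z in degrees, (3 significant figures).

X_L = ωL = 23.9 Ω
X_C = 1/(ωC) = 31.7 Ω
Branch 1 (R+jX_L): Z₁ = 80.0 + j23.9 Ω, |Z₁| = 83.5 Ω
Branch 2 (−jX_C): Z₂ = −j31.7 Ω
Parallel: Z = Z₁Z₂/(Z₁+Z₂), |Z| = 33.0 Ω, ∠Z = -67.8°

-67.8°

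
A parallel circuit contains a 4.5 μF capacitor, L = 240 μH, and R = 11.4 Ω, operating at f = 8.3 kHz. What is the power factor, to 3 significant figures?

ω = 2πf = 52150 rad/s
X_L = ωL = 12.5 Ω
X_C = 1/(ωC) = 4.26 Ω
Parallel: admittances add. Y = 1/R + 1/(jωL) + jωC
Y = (0.0877 + j0.155) S
|Y| = 0.178 S → |Z| = 1/|Y| = 5.62 Ω, ∠Z = −∠Y = -60.5°
cos φ = cos(-60.5°) = 0.493

0.493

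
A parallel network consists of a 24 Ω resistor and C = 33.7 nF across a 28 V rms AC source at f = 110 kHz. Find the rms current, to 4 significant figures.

ω = 2πf = 691200 rad/s
X_C = 1/(ωC) = 42.93 Ω
Parallel: admittances add. Y = 1/R + jωC
Y = (0.04167 + j0.02329) S
|Y| = 0.04773 S → |Z| = 1/|Y| = 20.95 Ω, ∠Z = −∠Y = -29.21°
I = V/|Z| = 28/20.95 = 1.337 A

1.337 A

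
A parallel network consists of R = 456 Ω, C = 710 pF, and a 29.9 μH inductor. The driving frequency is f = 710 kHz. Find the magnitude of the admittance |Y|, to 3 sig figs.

4.85 mS

ω = 2πf = 4.461e+06 rad/s
X_L = ωL = 133 Ω
X_C = 1/(ωC) = 316 Ω
Parallel: admittances add. Y = 1/R + 1/(jωL) + jωC
Y = (0.00219 − j0.00433) S
|Y| = 0.00485 S → |Z| = 1/|Y| = 206 Ω, ∠Z = −∠Y = 63.1°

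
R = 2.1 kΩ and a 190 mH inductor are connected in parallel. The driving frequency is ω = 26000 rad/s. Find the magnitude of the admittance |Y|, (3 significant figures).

517 μS

X_L = ωL = 4940 Ω
Parallel: admittances add. Y = 1/R + 1/(jωL)
Y = (0.000476 − j0.000202) S
|Y| = 0.000517 S → |Z| = 1/|Y| = 1930 Ω, ∠Z = −∠Y = 23.0°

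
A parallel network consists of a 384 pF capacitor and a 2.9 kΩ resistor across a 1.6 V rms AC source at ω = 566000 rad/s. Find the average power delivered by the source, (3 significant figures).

883 μW

X_C = 1/(ωC) = 4600 Ω
Parallel: admittances add. Y = 1/R + jωC
Y = (0.000345 + j0.000217) S
|Y| = 0.000408 S → |Z| = 1/|Y| = 2450 Ω, ∠Z = −∠Y = -32.2°
I = V/|Z| = 652 μA
P = VI cos φ = 1.6 × 0.000652 × cos(-32.2°) = 883 μW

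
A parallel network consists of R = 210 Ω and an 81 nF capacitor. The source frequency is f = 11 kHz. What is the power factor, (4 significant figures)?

ω = 2πf = 69120 rad/s
X_C = 1/(ωC) = 178.6 Ω
Parallel: admittances add. Y = 1/R + jωC
Y = (0.004762 + j0.005598) S
|Y| = 0.007350 S → |Z| = 1/|Y| = 136.1 Ω, ∠Z = −∠Y = -49.62°
cos φ = cos(-49.62°) = 0.6479

0.6479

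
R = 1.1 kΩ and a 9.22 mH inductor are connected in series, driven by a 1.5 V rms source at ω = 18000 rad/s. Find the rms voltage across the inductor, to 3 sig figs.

X_L = ωL = 166 Ω
Z = 1100 + j166 Ω
|Z| = √(1100² + 166²) = 1110 Ω
I = V/|Z| = 1.35 mA
V_L = I·|Z_L| = 0.00135 × 166 = 0.224 V

0.224 V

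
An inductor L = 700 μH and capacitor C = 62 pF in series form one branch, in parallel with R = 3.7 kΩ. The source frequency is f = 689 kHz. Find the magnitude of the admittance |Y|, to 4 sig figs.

ω = 2πf = 4.329e+06 rad/s
X_L = ωL = 3030 Ω
X_C = 1/(ωC) = 3726 Ω
Branch 1: Z₁ = R = 3700 Ω
Branch 2 (series LC): Z₂ = j(X_L − X_C) = −j695.3 Ω
Parallel: Z = Z₁Z₂/(Z₁+Z₂), |Z| = 683.4 Ω, ∠Z = -79.36°
|Y| = 1/|Z| = 1.463 mS

1.463 mS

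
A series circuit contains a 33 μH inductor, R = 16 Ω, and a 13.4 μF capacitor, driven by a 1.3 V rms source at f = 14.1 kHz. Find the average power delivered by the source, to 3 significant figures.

ω = 2πf = 88590 rad/s
X_L = ωL = 2.92 Ω
X_C = 1/(ωC) = 0.842 Ω
Net reactance X = X_L − X_C = 2.08 Ω
Z = 16.0 + j2.08 Ω
|Z| = √(16.0² + 2.08²) = 16.1 Ω
∠Z = arctan(2.08/16.0) = 7.41°
I = V/|Z| = 80.6 mA
P = VI cos φ = 1.3 × 0.0806 × cos(7.41°) = 104 mW

104 mW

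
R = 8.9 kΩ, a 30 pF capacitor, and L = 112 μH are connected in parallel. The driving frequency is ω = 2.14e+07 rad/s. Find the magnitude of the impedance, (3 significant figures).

X_L = ωL = 2400 Ω
X_C = 1/(ωC) = 1560 Ω
Parallel: admittances add. Y = 1/R + 1/(jωL) + jωC
Y = (0.000112 + j0.000225) S
|Y| = 0.000251 S → |Z| = 1/|Y| = 3980 Ω, ∠Z = −∠Y = -63.4°

3980 Ω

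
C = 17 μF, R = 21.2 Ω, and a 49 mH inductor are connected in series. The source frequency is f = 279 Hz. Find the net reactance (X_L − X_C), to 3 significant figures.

52.3 Ω

ω = 2πf = 1753 rad/s
X_L = ωL = 85.9 Ω
X_C = 1/(ωC) = 33.6 Ω
X = 85.9 − 33.6 = 52.3 Ω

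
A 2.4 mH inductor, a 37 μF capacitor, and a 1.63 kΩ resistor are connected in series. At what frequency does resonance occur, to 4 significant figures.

ω₀ = 1/√(LC) = 1/√(0.0024 × 3.7e-05) = 3356 rad/s
f₀ = ω₀/(2π) = 534.1 Hz

534.1 Hz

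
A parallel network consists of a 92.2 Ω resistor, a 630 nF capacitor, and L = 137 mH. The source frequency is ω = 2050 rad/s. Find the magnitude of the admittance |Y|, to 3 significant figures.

11.1 mS

X_L = ωL = 281 Ω
X_C = 1/(ωC) = 774 Ω
Parallel: admittances add. Y = 1/R + 1/(jωL) + jωC
Y = (0.0108 − j0.00227) S
|Y| = 0.0111 S → |Z| = 1/|Y| = 90.2 Ω, ∠Z = −∠Y = 11.8°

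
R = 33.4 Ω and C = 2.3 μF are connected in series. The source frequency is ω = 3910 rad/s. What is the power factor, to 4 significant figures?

X_C = 1/(ωC) = 111.2 Ω
Z = 33.40 − j111.2 Ω
|Z| = √(33.40² + 111.2²) = 116.1 Ω
∠Z = arctan(-111.2/33.40) = -73.28°
cos φ = cos(-73.28°) = 0.2877

0.2877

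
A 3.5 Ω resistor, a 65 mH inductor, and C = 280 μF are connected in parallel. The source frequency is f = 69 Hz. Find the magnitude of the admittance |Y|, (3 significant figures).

ω = 2πf = 433.5 rad/s
X_L = ωL = 28.2 Ω
X_C = 1/(ωC) = 8.24 Ω
Parallel: admittances add. Y = 1/R + 1/(jωL) + jωC
Y = (0.286 + j0.0859) S
|Y| = 0.298 S → |Z| = 1/|Y| = 3.35 Ω, ∠Z = −∠Y = -16.7°

298 mS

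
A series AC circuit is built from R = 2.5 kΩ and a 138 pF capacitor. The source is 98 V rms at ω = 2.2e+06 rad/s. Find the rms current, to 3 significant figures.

23.7 mA

X_C = 1/(ωC) = 3290 Ω
Z = 2500 − j3290 Ω
|Z| = √(2500² + 3290²) = 4140 Ω
I = V/|Z| = 98/4140 = 23.7 mA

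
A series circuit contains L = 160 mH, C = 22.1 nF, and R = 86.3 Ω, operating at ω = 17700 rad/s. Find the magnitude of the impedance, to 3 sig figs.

X_L = ωL = 2830 Ω
X_C = 1/(ωC) = 2560 Ω
Net reactance X = X_L − X_C = 276 Ω
Z = 86.3 + j276 Ω
|Z| = √(86.3² + 276²) = 289 Ω

289 Ω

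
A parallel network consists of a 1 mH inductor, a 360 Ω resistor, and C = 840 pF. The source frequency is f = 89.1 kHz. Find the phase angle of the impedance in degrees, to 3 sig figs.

25.3°

ω = 2πf = 559800 rad/s
X_L = ωL = 560 Ω
X_C = 1/(ωC) = 2130 Ω
Parallel: admittances add. Y = 1/R + 1/(jωL) + jωC
Y = (0.00278 − j0.00132) S
|Y| = 0.00307 S → |Z| = 1/|Y| = 325 Ω, ∠Z = −∠Y = 25.3°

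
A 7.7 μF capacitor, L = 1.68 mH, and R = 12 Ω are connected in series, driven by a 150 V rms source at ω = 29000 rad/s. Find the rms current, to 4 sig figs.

X_L = ωL = 48.72 Ω
X_C = 1/(ωC) = 4.478 Ω
Net reactance X = X_L − X_C = 44.24 Ω
Z = 12.00 + j44.24 Ω
|Z| = √(12.00² + 44.24²) = 45.84 Ω
I = V/|Z| = 150/45.84 = 3.272 A

3.272 A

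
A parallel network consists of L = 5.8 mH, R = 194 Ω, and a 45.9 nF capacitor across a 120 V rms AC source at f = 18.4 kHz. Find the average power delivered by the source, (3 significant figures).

ω = 2πf = 115600 rad/s
X_L = ωL = 671 Ω
X_C = 1/(ωC) = 188 Ω
Parallel: admittances add. Y = 1/R + 1/(jωL) + jωC
Y = (0.00515 + j0.00382) S
|Y| = 0.00641 S → |Z| = 1/|Y| = 156 Ω, ∠Z = −∠Y = -36.5°
I = V/|Z| = 770 mA
P = VI cos φ = 120 × 0.770 × cos(-36.5°) = 74.2 W

74.2 W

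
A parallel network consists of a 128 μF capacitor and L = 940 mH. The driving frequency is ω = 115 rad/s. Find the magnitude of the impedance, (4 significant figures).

X_L = ωL = 108.1 Ω
X_C = 1/(ωC) = 67.93 Ω
Parallel: admittances add. Y = 1/(jωL) + jωC
Y = (0 + j0.005469) S
|Y| = 0.005469 S → |Z| = 1/|Y| = 182.8 Ω, ∠Z = −∠Y = -90.00°

182.8 Ω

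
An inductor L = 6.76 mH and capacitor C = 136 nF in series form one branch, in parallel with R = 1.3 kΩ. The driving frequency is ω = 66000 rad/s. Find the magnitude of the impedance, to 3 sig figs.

X_L = ωL = 446 Ω
X_C = 1/(ωC) = 111 Ω
Branch 1: Z₁ = R = 1300 Ω
Branch 2 (series LC): Z₂ = j(X_L − X_C) = j335 Ω
Parallel: Z = Z₁Z₂/(Z₁+Z₂), |Z| = 324 Ω, ∠Z = 75.6°

324 Ω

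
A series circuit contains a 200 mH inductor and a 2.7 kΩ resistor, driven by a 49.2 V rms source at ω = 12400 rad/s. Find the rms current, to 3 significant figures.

13.4 mA

X_L = ωL = 2480 Ω
Z = 2700 + j2480 Ω
|Z| = √(2700² + 2480²) = 3670 Ω
I = V/|Z| = 49.2/3670 = 13.4 mA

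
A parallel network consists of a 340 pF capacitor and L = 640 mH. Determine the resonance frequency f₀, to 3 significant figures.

10.8 kHz

ω₀ = 1/√(LC) = 1/√(0.64 × 3.4e-10) = 67790 rad/s
f₀ = ω₀/(2π) = 10.8 kHz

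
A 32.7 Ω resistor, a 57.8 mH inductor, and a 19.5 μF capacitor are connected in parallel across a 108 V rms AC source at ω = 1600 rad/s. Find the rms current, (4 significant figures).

X_L = ωL = 92.48 Ω
X_C = 1/(ωC) = 32.05 Ω
Parallel: admittances add. Y = 1/R + 1/(jωL) + jωC
Y = (0.03058 + j0.02039) S
|Y| = 0.03675 S → |Z| = 1/|Y| = 27.21 Ω, ∠Z = −∠Y = -33.69°
I = V/|Z| = 108/27.21 = 3.969 A

3.969 A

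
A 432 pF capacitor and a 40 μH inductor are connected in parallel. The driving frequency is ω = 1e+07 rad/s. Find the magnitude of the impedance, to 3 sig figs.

549 Ω

X_L = ωL = 400 Ω
X_C = 1/(ωC) = 231 Ω
Parallel: admittances add. Y = 1/(jωL) + jωC
Y = (0 + j0.00182) S
|Y| = 0.00182 S → |Z| = 1/|Y| = 549 Ω, ∠Z = −∠Y = -90.0°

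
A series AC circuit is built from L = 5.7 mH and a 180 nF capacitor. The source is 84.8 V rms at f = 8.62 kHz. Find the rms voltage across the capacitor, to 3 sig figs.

42.2 V

ω = 2πf = 54160 rad/s
X_L = ωL = 309 Ω
X_C = 1/(ωC) = 103 Ω
Net reactance X = X_L − X_C = 206 Ω
Z = j206 Ω
|Z| = √(0² + 206²) = 206 Ω
I = V/|Z| = 411 mA
V_C = I·|Z_C| = 0.411 × 103 = 42.2 V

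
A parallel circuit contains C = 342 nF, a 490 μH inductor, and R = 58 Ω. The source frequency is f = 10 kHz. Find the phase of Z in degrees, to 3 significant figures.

32.5°

ω = 2πf = 62830 rad/s
X_L = ωL = 30.8 Ω
X_C = 1/(ωC) = 46.5 Ω
Parallel: admittances add. Y = 1/R + 1/(jωL) + jωC
Y = (0.0172 − j0.0110) S
|Y| = 0.0204 S → |Z| = 1/|Y| = 48.9 Ω, ∠Z = −∠Y = 32.5°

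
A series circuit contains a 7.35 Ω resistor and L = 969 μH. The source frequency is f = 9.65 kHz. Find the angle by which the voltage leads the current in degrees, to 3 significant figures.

82.9°

ω = 2πf = 60630 rad/s
X_L = ωL = 58.8 Ω
Z = 7.35 + j58.8 Ω
|Z| = √(7.35² + 58.8²) = 59.2 Ω
∠Z = arctan(58.8/7.35) = 82.9°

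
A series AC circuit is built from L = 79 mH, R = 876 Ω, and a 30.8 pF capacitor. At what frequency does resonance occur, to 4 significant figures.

ω₀ = 1/√(LC) = 1/√(0.079 × 3.08e-11) = 641100 rad/s
f₀ = ω₀/(2π) = 102.0 kHz

102.0 kHz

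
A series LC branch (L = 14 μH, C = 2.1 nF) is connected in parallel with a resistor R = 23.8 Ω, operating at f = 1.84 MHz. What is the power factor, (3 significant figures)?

0.981

ω = 2πf = 1.156e+07 rad/s
X_L = ωL = 162 Ω
X_C = 1/(ωC) = 41.2 Ω
Branch 1: Z₁ = R = 23.8 Ω
Branch 2 (series LC): Z₂ = j(X_L − X_C) = j121 Ω
Parallel: Z = Z₁Z₂/(Z₁+Z₂), |Z| = 23.4 Ω, ∠Z = 11.2°
cos φ = cos(11.2°) = 0.981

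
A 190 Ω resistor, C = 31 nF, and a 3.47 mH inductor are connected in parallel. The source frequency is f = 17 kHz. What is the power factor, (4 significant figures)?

0.9933

ω = 2πf = 106800 rad/s
X_L = ωL = 370.6 Ω
X_C = 1/(ωC) = 302.0 Ω
Parallel: admittances add. Y = 1/R + 1/(jωL) + jωC
Y = (0.005263 + j0.0006132) S
|Y| = 0.005299 S → |Z| = 1/|Y| = 188.7 Ω, ∠Z = −∠Y = -6.646°
cos φ = cos(-6.646°) = 0.9933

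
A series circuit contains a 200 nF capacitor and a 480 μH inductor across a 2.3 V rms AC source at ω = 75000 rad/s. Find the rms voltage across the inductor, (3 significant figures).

2.70 V

X_L = ωL = 36.0 Ω
X_C = 1/(ωC) = 66.7 Ω
Net reactance X = X_L − X_C = -30.7 Ω
Z = − j30.7 Ω
|Z| = √(0² + 30.7²) = 30.7 Ω
I = V/|Z| = 75.0 mA
V_L = I·|Z_L| = 0.0750 × 36.0 = 2.70 V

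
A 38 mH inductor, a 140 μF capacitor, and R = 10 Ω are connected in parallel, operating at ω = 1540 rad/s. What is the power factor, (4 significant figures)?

X_L = ωL = 58.52 Ω
X_C = 1/(ωC) = 4.638 Ω
Parallel: admittances add. Y = 1/R + 1/(jωL) + jωC
Y = (0.1000 + j0.1985) S
|Y| = 0.2223 S → |Z| = 1/|Y| = 4.499 Ω, ∠Z = −∠Y = -63.26°
cos φ = cos(-63.26°) = 0.4499

0.4499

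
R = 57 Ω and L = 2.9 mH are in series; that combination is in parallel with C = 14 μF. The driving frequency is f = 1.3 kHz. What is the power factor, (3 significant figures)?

0.137

ω = 2πf = 8168 rad/s
X_L = ωL = 23.7 Ω
X_C = 1/(ωC) = 8.74 Ω
Branch 1 (R+jX_L): Z₁ = 57.0 + j23.7 Ω, |Z₁| = 61.7 Ω
Branch 2 (−jX_C): Z₂ = −j8.74 Ω
Parallel: Z = Z₁Z₂/(Z₁+Z₂), |Z| = 9.16 Ω, ∠Z = -82.1°
cos φ = cos(-82.1°) = 0.137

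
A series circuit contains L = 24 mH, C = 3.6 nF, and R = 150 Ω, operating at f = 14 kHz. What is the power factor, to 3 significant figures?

0.142

ω = 2πf = 87960 rad/s
X_L = ωL = 2110 Ω
X_C = 1/(ωC) = 3160 Ω
Net reactance X = X_L − X_C = -1050 Ω
Z = 150 − j1050 Ω
|Z| = √(150² + 1050²) = 1060 Ω
∠Z = arctan(-1050/150) = -81.8°
cos φ = cos(-81.8°) = 0.142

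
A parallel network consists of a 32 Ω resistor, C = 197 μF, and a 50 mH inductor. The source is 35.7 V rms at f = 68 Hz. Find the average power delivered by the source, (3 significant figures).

ω = 2πf = 427.3 rad/s
X_L = ωL = 21.4 Ω
X_C = 1/(ωC) = 11.9 Ω
Parallel: admittances add. Y = 1/R + 1/(jωL) + jωC
Y = (0.0312 + j0.0374) S
|Y| = 0.0487 S → |Z| = 1/|Y| = 20.5 Ω, ∠Z = −∠Y = -50.1°
I = V/|Z| = 1.74 A
P = VI cos φ = 35.7 × 1.74 × cos(-50.1°) = 39.8 W

39.8 W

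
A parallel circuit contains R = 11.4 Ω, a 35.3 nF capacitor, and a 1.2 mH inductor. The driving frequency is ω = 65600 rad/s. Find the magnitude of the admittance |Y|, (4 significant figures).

88.33 mS

X_L = ωL = 78.72 Ω
X_C = 1/(ωC) = 431.8 Ω
Parallel: admittances add. Y = 1/R + 1/(jωL) + jωC
Y = (0.08772 − j0.01039) S
|Y| = 0.08833 S → |Z| = 1/|Y| = 11.32 Ω, ∠Z = −∠Y = 6.753°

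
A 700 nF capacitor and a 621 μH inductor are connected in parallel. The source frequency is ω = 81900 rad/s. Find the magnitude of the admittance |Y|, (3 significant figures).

37.7 mS

X_L = ωL = 50.9 Ω
X_C = 1/(ωC) = 17.4 Ω
Parallel: admittances add. Y = 1/(jωL) + jωC
Y = (0 + j0.0377) S
|Y| = 0.0377 S → |Z| = 1/|Y| = 26.5 Ω, ∠Z = −∠Y = -90.0°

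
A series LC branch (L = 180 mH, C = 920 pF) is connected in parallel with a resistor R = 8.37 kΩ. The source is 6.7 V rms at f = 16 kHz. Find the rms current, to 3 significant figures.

ω = 2πf = 100500 rad/s
X_L = ωL = 18100 Ω
X_C = 1/(ωC) = 10800 Ω
Branch 1: Z₁ = R = 8370 Ω
Branch 2 (series LC): Z₂ = j(X_L − X_C) = j7280 Ω
Parallel: Z = Z₁Z₂/(Z₁+Z₂), |Z| = 5490 Ω, ∠Z = 49.0°
I = V/|Z| = 6.7/5490 = 1.22 mA

1.22 mA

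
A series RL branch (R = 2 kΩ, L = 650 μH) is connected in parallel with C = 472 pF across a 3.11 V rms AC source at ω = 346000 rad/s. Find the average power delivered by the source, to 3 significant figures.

X_L = ωL = 225 Ω
X_C = 1/(ωC) = 6120 Ω
Branch 1 (R+jX_L): Z₁ = 2000 + j225 Ω, |Z₁| = 2010 Ω
Branch 2 (−jX_C): Z₂ = −j6120 Ω
Parallel: Z = Z₁Z₂/(Z₁+Z₂), |Z| = 1980 Ω, ∠Z = -12.3°
I = V/|Z| = 1.57 mA
P = VI cos φ = 3.11 × 0.00157 × cos(-12.3°) = 4.78 mW

4.78 mW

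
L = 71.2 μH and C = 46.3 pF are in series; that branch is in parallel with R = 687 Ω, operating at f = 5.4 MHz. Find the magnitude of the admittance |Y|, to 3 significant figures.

ω = 2πf = 3.393e+07 rad/s
X_L = ωL = 2420 Ω
X_C = 1/(ωC) = 637 Ω
Branch 1: Z₁ = R = 687 Ω
Branch 2 (series LC): Z₂ = j(X_L − X_C) = j1780 Ω
Parallel: Z = Z₁Z₂/(Z₁+Z₂), |Z| = 641 Ω, ∠Z = 21.1°
|Y| = 1/|Z| = 1.56 mS

1.56 mS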